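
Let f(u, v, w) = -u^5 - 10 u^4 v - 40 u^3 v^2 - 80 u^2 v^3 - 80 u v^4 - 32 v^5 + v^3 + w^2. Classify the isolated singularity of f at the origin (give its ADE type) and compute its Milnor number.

Type E_8, Milnor number mu = 8.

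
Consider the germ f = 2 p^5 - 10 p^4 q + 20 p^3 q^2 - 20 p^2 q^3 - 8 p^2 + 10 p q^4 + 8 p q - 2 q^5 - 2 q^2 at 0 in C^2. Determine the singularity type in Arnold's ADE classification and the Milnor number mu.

Type A_4, Milnor number mu = 4.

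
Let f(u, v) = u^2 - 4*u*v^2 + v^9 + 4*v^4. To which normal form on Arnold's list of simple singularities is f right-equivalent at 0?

A_8

The Hessian of f at 0 has rank 1. Corank 1: A-series; mu = 8 gives A_8.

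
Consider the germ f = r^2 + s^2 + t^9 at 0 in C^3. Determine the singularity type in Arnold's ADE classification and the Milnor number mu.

The Hessian of f at 0 is [[2, 0, 0], [0, 0, 0], [0, 0, 2]] with rank 2, so corank 1. A Groebner basis of the Jacobian ideal J(f) in C{s,t,r} is {t^8, s, r}; counting standard monomials gives mu = 8. Corank 1: A-series; mu = 8 gives A_8.

Type A_8, Milnor number mu = 8.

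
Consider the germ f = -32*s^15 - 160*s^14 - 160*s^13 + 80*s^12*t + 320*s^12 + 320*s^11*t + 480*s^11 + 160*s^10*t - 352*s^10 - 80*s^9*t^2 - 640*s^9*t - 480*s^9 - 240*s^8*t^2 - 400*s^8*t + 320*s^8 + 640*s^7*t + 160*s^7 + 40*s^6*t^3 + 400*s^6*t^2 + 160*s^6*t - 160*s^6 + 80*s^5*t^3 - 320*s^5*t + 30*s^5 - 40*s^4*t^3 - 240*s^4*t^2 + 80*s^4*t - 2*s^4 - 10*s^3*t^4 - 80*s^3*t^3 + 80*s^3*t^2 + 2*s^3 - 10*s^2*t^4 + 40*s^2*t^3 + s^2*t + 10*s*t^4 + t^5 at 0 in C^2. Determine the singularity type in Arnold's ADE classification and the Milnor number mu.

Type D_6, Milnor number mu = 6.

The Hessian of f at 0 is [[0, 0], [0, 0]] with rank 0, so corank 2. A Groebner basis of the Jacobian ideal J(f) in C{s,t} is {-s*t/10 + t^4, s*t^2, s^2 + s*t/2}; counting standard monomials gives mu = 6. Corank 2; j^3 = s^2*(2*s + t) has shape L^2 M (L != M), so D-series; mu = 6 gives D_6.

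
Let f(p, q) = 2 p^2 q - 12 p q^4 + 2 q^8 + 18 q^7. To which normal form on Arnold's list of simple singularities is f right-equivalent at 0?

The Hessian of f at 0 is [[0, 0], [0, 0]] with rank 0, so corank 2. A Groebner basis of the Jacobian ideal J(f) in C{p,q} is {p^2*q^2, -8*p^2*q/27 - p^2/3 + p*q^3, -p*q/3 + q^4, p^3}; counting standard monomials gives mu = 9. Corank 2; j^3 = 2*p^2*q has shape L^2 M (L != M), so D-series; mu = 9 gives D_9.

D9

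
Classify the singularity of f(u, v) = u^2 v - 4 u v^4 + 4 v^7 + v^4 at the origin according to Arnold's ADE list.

The Hessian of f at 0 is [[0, 0], [0, 0]] with rank 0, so corank 2. A Groebner basis of the Jacobian ideal J(f) in C{u,v} is {u^3, u^2/4 + v^3, u*v}; counting standard monomials gives mu = 5. Corank 2; j^3 = u^2*v has shape L^2 M (L != M), so D-series; mu = 5 gives D_5.

D5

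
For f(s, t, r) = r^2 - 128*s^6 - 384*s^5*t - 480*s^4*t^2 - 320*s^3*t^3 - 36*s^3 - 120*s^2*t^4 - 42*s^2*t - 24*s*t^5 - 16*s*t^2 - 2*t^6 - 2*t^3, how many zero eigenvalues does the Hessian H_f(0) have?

2

Hessian at 0 has rank 1.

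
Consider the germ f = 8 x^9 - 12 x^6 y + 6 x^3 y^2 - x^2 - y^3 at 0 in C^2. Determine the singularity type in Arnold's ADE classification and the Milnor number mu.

The Hessian of f at 0 has rank 1. Corank 1: A-series; mu = 2 gives A_2.

Type A_2, Milnor number mu = 2.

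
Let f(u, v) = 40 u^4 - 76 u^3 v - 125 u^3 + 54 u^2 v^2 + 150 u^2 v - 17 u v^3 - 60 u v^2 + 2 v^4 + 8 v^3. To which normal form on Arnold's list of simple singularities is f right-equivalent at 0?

E_{7}

The Hessian of f at 0 has rank 0. Corank 2; j^3 = -(5*u - 2*v)^3 is a perfect cube, so E-series; the 4-jet and mu = 7 give E_7.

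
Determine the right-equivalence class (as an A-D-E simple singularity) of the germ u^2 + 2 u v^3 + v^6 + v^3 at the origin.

The Hessian of f at 0 is [[2, 0], [0, 0]] with rank 1, so corank 1. A Groebner basis of the Jacobian ideal J(f) in C{u,v} is {v^2, u}; counting standard monomials gives mu = 2. Corank 1: A-series; mu = 2 gives A_2.

A_2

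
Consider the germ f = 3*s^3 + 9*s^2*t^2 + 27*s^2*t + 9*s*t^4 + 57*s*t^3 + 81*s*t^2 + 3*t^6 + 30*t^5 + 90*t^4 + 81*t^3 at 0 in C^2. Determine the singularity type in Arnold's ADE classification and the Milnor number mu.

Type E7, Milnor number mu = 7.

The Hessian of f at 0 has rank 0. Corank 2; j^3 = 3*(s + 3*t)^3 is a perfect cube, so E-series; the 4-jet and mu = 7 give E_7.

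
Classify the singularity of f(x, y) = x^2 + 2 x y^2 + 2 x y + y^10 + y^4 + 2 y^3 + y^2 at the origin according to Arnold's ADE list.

A_9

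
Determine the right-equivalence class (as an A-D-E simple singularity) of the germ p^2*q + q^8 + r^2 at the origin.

The Hessian of f at 0 has rank 1. Corank 2; j^3 = p^2*q has shape L^2 M (L != M), so D-series; mu = 9 gives D_9.

D_9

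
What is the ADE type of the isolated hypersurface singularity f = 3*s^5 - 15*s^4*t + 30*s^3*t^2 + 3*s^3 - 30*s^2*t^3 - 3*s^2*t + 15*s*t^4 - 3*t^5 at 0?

The Hessian of f at 0 is [[0, 0], [0, 0]] with rank 0, so corank 2. A Groebner basis of the Jacobian ideal J(f) in C{s,t} is {s*t/5 + t^4, s*t^2, s^2 - s*t}; counting standard monomials gives mu = 6. Corank 2; j^3 = 3*s^2*(s - t) has shape L^2 M (L != M), so D-series; mu = 6 gives D_6.

D6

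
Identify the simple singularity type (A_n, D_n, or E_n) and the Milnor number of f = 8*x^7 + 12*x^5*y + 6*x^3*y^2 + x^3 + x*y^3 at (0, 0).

Type E7, Milnor number mu = 7.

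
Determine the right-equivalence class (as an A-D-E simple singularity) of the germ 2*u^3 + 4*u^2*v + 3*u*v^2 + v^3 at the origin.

The Hessian of f at 0 is [[0, 0], [0, 0]] with rank 0, so corank 2. A Groebner basis of the Jacobian ideal J(f) in C{u,v} is {v^3, u^2 - 3*v^2/2, u*v + 3*v^2/2}; counting standard monomials gives mu = 4. Corank 2; j^3 = (u + v)*(2*u^2 + 2*u*v + v^2) splits into three distinct lines over C (the quadratic factor has nonzero discriminant), so D_4.

D_4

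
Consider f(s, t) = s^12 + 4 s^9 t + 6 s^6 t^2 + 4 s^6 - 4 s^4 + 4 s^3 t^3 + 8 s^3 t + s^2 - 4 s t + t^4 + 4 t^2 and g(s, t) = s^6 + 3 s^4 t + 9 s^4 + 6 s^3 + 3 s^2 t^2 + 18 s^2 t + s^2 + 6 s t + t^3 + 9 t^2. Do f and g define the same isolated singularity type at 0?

No.

The Hessian of f at 0 has rank 1. Corank 1: A-series; mu = 3 gives A_3. The Hessian of g at 0 has rank 1. Corank 1: A-series; mu = 2 gives A_2. f is A_3 but g is A_2, hence not right-equivalent.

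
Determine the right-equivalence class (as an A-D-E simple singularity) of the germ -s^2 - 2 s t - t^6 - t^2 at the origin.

The Hessian of f at 0 has rank 1. Corank 1: A-series; mu = 5 gives A_5.

A_5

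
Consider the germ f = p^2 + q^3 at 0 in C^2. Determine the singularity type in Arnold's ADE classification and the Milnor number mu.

Type A2, Milnor number mu = 2.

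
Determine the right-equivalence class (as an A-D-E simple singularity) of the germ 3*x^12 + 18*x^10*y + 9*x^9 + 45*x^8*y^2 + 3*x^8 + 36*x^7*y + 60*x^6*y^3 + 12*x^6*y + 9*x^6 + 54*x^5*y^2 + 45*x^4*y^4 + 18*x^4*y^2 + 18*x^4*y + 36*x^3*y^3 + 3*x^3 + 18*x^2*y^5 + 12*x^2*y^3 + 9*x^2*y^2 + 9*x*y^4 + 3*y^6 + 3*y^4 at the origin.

E6

The Hessian of f at 0 has rank 0. Corank 2; j^3 = 3*x^3 is a perfect cube, so E-series; the 4-jet and mu = 6 give E_6.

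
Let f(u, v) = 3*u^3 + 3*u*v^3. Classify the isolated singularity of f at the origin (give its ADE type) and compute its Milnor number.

The Hessian of f at 0 has rank 0. Corank 2; j^3 = 3*u^3 is a perfect cube, so E-series; the 4-jet and mu = 7 give E_7.

Type E_{7}, Milnor number mu = 7.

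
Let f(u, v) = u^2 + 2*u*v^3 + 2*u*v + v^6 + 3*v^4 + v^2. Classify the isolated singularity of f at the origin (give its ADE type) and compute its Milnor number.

Type A3, Milnor number mu = 3.

The Hessian of f at 0 is [[2, 2], [2, 2]] with rank 1, so corank 1. A Groebner basis of the Jacobian ideal J(f) in C{u,v} is {v^3, u + v}; counting standard monomials gives mu = 3. Corank 1: A-series; mu = 3 gives A_3.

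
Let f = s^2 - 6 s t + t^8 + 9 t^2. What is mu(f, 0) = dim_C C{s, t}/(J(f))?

7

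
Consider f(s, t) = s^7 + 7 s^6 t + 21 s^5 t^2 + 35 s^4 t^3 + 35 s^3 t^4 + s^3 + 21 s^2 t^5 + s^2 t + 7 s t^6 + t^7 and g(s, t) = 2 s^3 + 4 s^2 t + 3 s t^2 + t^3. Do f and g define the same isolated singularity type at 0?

No.

The Hessian of f at 0 has rank 0. Corank 2; j^3 = s^2*(s + t) has shape L^2 M (L != M), so D-series; mu = 8 gives D_8. The Hessian of g at 0 has rank 0. Corank 2; j^3 = (s + t)*(2*s^2 + 2*s*t + t^2) splits into three distinct lines over C (the quadratic factor has nonzero discriminant), so D_4. f is D_8 but g is D_4, hence not right-equivalent.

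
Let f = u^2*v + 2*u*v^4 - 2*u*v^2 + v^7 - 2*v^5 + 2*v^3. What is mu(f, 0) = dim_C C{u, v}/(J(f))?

The Hessian of f at 0 is [[0, 0], [0, 0]] with rank 0, so corank 2. A Groebner basis of the Jacobian ideal J(f) in C{u,v} is {v^3, u^2 + 2*v^2, u*v - v^2}; counting standard monomials gives mu = 4. Corank 2; j^3 = v*(u^2 - 2*u*v + 2*v^2) splits into three distinct lines over C (the quadratic factor has nonzero discriminant), so D_4.

4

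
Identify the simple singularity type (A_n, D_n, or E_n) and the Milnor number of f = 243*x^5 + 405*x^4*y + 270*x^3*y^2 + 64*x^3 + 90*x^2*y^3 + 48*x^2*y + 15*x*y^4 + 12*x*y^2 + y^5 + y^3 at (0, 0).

Type E8, Milnor number mu = 8.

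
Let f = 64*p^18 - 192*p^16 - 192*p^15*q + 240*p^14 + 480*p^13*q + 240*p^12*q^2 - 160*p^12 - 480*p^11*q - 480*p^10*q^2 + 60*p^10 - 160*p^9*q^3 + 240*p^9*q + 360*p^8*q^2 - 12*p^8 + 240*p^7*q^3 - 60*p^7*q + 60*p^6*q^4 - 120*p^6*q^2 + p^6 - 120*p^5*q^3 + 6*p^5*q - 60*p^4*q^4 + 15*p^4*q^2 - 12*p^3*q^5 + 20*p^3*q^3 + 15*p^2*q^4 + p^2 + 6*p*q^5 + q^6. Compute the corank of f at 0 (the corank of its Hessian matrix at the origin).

1

Hessian at 0 has rank 1.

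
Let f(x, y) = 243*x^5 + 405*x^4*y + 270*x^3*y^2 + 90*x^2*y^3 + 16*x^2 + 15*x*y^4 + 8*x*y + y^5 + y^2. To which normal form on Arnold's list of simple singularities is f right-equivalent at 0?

A_4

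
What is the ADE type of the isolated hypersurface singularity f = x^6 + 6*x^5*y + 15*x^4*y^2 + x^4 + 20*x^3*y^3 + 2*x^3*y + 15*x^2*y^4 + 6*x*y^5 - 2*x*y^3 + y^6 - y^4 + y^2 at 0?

A3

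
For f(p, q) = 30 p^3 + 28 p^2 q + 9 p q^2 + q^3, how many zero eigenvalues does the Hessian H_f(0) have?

The Hessian at 0 is [[0, 0], [0, 0]] of rank 0; hence corank 2.

2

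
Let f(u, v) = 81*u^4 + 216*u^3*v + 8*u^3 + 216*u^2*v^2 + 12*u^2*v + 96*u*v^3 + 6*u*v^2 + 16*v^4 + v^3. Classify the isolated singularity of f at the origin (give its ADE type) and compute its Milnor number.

Type E_{6}, Milnor number mu = 6.

The Hessian of f at 0 has rank 0. Corank 2; j^3 = (2*u + v)^3 is a perfect cube, so E-series; the 4-jet and mu = 6 give E_6.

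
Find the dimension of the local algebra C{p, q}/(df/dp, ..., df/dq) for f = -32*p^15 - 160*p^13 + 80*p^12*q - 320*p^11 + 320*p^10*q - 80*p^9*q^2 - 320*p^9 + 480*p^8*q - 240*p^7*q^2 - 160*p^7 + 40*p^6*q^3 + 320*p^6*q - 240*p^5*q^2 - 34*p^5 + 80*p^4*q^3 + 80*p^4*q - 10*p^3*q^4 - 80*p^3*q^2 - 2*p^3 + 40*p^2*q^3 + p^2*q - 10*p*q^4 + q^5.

6

The Hessian of f at 0 has rank 0. Corank 2; j^3 = -p^2*(2*p - q) has shape L^2 M (L != M), so D-series; mu = 6 gives D_6.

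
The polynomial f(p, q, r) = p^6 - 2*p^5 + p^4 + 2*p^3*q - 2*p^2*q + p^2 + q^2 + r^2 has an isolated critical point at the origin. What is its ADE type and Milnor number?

The Hessian of f at 0 has rank 3. Corank 0: nondegenerate Morse point, so A_1.

Type A_1, Milnor number mu = 1.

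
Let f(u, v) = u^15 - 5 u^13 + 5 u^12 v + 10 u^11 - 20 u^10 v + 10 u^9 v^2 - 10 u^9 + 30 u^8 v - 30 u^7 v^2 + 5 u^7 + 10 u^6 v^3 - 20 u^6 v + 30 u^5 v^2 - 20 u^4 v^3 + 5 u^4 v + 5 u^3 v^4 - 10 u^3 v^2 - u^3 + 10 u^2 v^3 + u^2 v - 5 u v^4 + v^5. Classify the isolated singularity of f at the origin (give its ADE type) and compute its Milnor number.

Type D6, Milnor number mu = 6.

The Hessian of f at 0 has rank 0. Corank 2; j^3 = -u^2*(u - v) has shape L^2 M (L != M), so D-series; mu = 6 gives D_6.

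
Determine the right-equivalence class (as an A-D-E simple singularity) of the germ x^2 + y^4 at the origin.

A3

The Hessian of f at 0 has rank 1. Corank 1: A-series; mu = 3 gives A_3.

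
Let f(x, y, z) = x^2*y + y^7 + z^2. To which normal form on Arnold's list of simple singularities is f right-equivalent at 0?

The Hessian of f at 0 is [[0, 0, 0], [0, 0, 0], [0, 0, 2]] with rank 1, so corank 2. A Groebner basis of the Jacobian ideal J(f) in C{x,y,z} is {x^2/7 + y^6, x^3, x*y, z}; counting standard monomials gives mu = 8. Corank 2; j^3 = x^2*y has shape L^2 M (L != M), so D-series; mu = 8 gives D_8.

D_8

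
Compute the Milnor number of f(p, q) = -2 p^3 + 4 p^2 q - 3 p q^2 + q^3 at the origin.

4

The Hessian of f at 0 is [[0, 0], [0, 0]] with rank 0, so corank 2. A Groebner basis of the Jacobian ideal J(f) in C{p,q} is {q^3, p^2 - 3*q^2/2, p*q - 3*q^2/2}; counting standard monomials gives mu = 4. Corank 2; j^3 = -(p - q)*(2*p^2 - 2*p*q + q^2) splits into three distinct lines over C (the quadratic factor has nonzero discriminant), so D_4.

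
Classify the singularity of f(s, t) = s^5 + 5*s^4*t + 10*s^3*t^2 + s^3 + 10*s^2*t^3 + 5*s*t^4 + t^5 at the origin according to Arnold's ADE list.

E8

The Hessian of f at 0 has rank 0. Corank 2; j^3 = s^3 is a perfect cube, so E-series; the 5-jet and mu = 8 give E_8.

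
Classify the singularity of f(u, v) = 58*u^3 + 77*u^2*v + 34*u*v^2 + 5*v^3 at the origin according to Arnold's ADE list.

The Hessian of f at 0 has rank 0. Corank 2; j^3 = (2*u + v)*(29*u^2 + 24*u*v + 5*v^2) splits into three distinct lines over C (the quadratic factor has nonzero discriminant), so D_4.

D4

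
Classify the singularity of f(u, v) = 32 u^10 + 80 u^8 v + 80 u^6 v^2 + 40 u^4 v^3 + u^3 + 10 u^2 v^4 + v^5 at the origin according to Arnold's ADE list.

The Hessian of f at 0 has rank 0. Corank 2; j^3 = u^3 is a perfect cube, so E-series; the 5-jet and mu = 8 give E_8.

E_8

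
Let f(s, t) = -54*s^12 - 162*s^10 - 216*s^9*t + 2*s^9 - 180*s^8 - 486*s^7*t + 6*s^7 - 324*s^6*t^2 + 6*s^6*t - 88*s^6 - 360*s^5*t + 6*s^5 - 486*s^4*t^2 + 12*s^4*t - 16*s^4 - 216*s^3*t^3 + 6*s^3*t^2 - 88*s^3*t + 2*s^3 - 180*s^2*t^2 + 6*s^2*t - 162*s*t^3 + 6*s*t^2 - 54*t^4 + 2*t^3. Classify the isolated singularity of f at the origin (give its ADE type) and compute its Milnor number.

Type E_7, Milnor number mu = 7.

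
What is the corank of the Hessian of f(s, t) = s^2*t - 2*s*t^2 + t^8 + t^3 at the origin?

2

Hessian at 0 has rank 0.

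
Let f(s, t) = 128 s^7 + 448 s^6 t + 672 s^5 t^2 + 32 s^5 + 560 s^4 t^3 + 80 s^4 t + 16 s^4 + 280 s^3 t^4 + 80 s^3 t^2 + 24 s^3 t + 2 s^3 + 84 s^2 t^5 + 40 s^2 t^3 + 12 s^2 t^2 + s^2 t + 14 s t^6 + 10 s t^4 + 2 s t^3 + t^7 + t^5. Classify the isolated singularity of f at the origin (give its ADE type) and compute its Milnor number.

Type D_{8}, Milnor number mu = 8.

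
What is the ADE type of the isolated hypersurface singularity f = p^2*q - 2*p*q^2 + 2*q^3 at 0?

The Hessian of f at 0 is [[0, 0], [0, 0]] with rank 0, so corank 2. A Groebner basis of the Jacobian ideal J(f) in C{p,q} is {q^3, p^2 + 2*q^2, p*q - q^2}; counting standard monomials gives mu = 4. Corank 2; j^3 = q*(p^2 - 2*p*q + 2*q^2) splits into three distinct lines over C (the quadratic factor has nonzero discriminant), so D_4.

D4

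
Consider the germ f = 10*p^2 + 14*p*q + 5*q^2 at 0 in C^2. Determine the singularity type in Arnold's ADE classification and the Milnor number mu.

The Hessian of f at 0 has rank 2. Corank 0: nondegenerate Morse point, so A_1.

Type A_1, Milnor number mu = 1.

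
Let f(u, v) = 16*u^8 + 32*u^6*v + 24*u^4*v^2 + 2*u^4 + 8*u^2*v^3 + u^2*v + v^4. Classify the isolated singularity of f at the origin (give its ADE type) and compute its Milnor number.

Type D_{5}, Milnor number mu = 5.

The Hessian of f at 0 has rank 0. Corank 2; j^3 = u^2*v has shape L^2 M (L != M), so D-series; mu = 5 gives D_5.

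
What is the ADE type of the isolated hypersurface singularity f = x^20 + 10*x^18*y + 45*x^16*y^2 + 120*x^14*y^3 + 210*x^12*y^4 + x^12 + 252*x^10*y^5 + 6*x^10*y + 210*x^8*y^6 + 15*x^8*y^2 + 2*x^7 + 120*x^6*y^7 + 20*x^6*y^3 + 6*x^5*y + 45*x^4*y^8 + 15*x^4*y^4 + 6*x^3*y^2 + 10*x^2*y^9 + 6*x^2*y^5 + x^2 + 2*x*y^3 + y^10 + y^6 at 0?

The Hessian of f at 0 is [[2, 0], [0, 0]] with rank 1, so corank 1. A Groebner basis of the Jacobian ideal J(f) in C{x,y} is {x^2*y^2 + x/3 + y^3/3, x^2 + x*y^3, x*y + y^4, x^3}; counting standard monomials gives mu = 9. Corank 1: A-series; mu = 9 gives A_9.

A_9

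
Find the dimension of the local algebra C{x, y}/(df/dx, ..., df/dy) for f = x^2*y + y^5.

6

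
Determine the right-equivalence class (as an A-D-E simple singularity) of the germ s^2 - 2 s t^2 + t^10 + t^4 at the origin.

The Hessian of f at 0 has rank 1. Corank 1: A-series; mu = 9 gives A_9.

A9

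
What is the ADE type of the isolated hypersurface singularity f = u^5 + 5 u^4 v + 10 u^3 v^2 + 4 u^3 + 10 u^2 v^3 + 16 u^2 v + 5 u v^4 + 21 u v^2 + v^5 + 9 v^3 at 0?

The Hessian of f at 0 is [[0, 0], [0, 0]] with rank 0, so corank 2. A Groebner basis of the Jacobian ideal J(f) in C{u,v} is {32*u*v/5 + v^4 + 48*v^2/5, u*v^2 + 3*v^3/2, u^2 + 5*u*v/2 + 3*v^2/2}; counting standard monomials gives mu = 6. Corank 2; j^3 = (u + v)*(2*u + 3*v)^2 has shape L^2 M (L != M), so D-series; mu = 6 gives D_6.

D_6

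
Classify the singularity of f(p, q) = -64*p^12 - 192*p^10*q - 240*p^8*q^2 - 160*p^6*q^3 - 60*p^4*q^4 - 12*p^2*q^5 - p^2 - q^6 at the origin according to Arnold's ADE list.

The Hessian of f at 0 has rank 1. Corank 1: A-series; mu = 5 gives A_5.

A5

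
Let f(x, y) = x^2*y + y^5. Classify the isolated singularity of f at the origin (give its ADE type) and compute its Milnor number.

Type D6, Milnor number mu = 6.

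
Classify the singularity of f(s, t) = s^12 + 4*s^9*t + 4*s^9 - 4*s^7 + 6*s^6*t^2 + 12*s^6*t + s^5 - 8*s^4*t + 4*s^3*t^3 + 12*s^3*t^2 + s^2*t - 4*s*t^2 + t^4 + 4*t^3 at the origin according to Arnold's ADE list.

D_5

The Hessian of f at 0 is [[0, 0], [0, 0]] with rank 0, so corank 2. A Groebner basis of the Jacobian ideal J(f) in C{s,t} is {s^3 + 2*s^2 - 8*t^2, s^2/4 + t^3 - t^2, s*t - 2*t^2}; counting standard monomials gives mu = 5. Corank 2; j^3 = t*(s - 2*t)^2 has shape L^2 M (L != M), so D-series; mu = 5 gives D_5.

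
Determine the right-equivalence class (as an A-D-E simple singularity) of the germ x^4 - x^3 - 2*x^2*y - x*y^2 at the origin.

The Hessian of f at 0 has rank 0. Corank 2; j^3 = -x*(x + y)^2 has shape L^2 M (L != M), so D-series; mu = 5 gives D_5.

D5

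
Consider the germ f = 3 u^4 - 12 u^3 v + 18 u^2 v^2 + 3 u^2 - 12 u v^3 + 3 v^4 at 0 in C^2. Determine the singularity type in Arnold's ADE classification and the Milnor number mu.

The Hessian of f at 0 has rank 1. Corank 1: A-series; mu = 3 gives A_3.

Type A_{3}, Milnor number mu = 3.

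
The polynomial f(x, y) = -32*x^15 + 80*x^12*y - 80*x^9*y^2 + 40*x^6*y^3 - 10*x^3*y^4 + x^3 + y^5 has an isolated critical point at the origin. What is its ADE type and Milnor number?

Type E_8, Milnor number mu = 8.

The Hessian of f at 0 is [[0, 0], [0, 0]] with rank 0, so corank 2. A Groebner basis of the Jacobian ideal J(f) in C{x,y} is {y^4, x^2}; counting standard monomials gives mu = 8. Corank 2; j^3 = x^3 is a perfect cube, so E-series; the 5-jet and mu = 8 give E_8.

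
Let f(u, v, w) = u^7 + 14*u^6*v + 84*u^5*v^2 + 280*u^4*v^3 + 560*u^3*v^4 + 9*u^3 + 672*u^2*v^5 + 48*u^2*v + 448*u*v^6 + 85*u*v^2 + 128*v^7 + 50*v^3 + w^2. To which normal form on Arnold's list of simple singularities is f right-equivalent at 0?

The Hessian of f at 0 has rank 1. Corank 2; j^3 = (u + 2*v)*(3*u + 5*v)^2 has shape L^2 M (L != M), so D-series; mu = 8 gives D_8.

D_{8}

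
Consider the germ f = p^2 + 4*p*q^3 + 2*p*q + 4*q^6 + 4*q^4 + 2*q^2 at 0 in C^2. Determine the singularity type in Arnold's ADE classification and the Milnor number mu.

Type A1, Milnor number mu = 1.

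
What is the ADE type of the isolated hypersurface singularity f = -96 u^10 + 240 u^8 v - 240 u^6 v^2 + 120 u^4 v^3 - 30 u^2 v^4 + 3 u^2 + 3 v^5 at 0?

A4

The Hessian of f at 0 is [[6, 0], [0, 0]] with rank 1, so corank 1. A Groebner basis of the Jacobian ideal J(f) in C{u,v} is {v^4, u}; counting standard monomials gives mu = 4. Corank 1: A-series; mu = 4 gives A_4.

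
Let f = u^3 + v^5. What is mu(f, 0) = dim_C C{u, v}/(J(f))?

8

The Hessian of f at 0 is [[0, 0], [0, 0]] with rank 0, so corank 2. A Groebner basis of the Jacobian ideal J(f) in C{u,v} is {v^4, u^2}; counting standard monomials gives mu = 8. Corank 2; j^3 = u^3 is a perfect cube, so E-series; the 5-jet and mu = 8 give E_8.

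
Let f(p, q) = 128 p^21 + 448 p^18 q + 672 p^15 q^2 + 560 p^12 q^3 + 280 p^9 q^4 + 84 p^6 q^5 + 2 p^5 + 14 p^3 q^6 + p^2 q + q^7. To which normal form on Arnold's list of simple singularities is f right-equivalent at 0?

D8

The Hessian of f at 0 has rank 0. Corank 2; j^3 = p^2*q has shape L^2 M (L != M), so D-series; mu = 8 gives D_8.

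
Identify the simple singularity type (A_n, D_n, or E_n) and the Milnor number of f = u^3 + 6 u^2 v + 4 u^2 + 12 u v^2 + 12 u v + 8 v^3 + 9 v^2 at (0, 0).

Type A_2, Milnor number mu = 2.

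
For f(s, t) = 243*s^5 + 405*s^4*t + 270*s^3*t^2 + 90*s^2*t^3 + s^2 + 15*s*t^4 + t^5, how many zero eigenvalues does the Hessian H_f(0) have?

1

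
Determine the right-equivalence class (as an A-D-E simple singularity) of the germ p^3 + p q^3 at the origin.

E_{7}

The Hessian of f at 0 has rank 0. Corank 2; j^3 = p^3 is a perfect cube, so E-series; the 4-jet and mu = 7 give E_7.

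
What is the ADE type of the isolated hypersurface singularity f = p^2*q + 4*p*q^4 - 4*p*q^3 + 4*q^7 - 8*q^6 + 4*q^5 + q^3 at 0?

D_{4}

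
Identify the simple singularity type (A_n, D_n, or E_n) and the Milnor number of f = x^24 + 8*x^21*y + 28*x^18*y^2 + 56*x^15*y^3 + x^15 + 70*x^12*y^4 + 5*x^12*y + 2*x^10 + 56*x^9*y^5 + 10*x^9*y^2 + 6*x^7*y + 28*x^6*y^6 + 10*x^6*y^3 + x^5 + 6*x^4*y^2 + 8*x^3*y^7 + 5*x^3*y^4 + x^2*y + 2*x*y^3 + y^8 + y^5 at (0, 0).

The Hessian of f at 0 is [[0, 0], [0, 0]] with rank 0, so corank 2. A Groebner basis of the Jacobian ideal J(f) in C{x,y} is {x^4, x^3*y - x^2/8 - x*y^2/8, x^3 + x^2*y^2, x*y + y^3}; counting standard monomials gives mu = 9. Corank 2; j^3 = x^2*y has shape L^2 M (L != M), so D-series; mu = 9 gives D_9.

Type D_9, Milnor number mu = 9.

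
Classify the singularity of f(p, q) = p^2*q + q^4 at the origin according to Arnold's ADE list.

The Hessian of f at 0 is [[0, 0], [0, 0]] with rank 0, so corank 2. A Groebner basis of the Jacobian ideal J(f) in C{p,q} is {p^3, p^2/4 + q^3, p*q}; counting standard monomials gives mu = 5. Corank 2; j^3 = p^2*q has shape L^2 M (L != M), so D-series; mu = 5 gives D_5.

D5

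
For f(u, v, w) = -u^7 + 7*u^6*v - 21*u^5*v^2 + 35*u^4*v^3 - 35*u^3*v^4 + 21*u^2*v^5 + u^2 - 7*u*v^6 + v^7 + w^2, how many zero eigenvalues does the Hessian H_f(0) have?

1

Hessian at 0 has rank 2.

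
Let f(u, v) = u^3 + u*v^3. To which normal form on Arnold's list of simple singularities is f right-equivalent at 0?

The Hessian of f at 0 has rank 0. Corank 2; j^3 = u^3 is a perfect cube, so E-series; the 4-jet and mu = 7 give E_7.

E_7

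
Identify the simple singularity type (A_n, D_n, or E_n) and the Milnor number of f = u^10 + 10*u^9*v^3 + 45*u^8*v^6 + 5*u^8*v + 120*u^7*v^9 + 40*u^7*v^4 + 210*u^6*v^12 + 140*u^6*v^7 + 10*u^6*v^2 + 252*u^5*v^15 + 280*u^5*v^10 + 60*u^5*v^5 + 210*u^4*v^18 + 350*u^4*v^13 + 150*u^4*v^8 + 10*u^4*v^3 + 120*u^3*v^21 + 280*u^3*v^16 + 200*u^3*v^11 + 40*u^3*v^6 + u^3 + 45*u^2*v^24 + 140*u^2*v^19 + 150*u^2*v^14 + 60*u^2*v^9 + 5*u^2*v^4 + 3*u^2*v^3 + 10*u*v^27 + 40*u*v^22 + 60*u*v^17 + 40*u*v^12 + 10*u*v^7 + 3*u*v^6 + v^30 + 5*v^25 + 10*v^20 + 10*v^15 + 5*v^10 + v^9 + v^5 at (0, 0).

Type E_8, Milnor number mu = 8.

The Hessian of f at 0 has rank 0. Corank 2; j^3 = u^3 is a perfect cube, so E-series; the 5-jet and mu = 8 give E_8.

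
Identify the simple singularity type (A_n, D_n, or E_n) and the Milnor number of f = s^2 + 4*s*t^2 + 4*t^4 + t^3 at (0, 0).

The Hessian of f at 0 is [[2, 0], [0, 0]] with rank 1, so corank 1. A Groebner basis of the Jacobian ideal J(f) in C{s,t} is {t^2, s}; counting standard monomials gives mu = 2. Corank 1: A-series; mu = 2 gives A_2.

Type A2, Milnor number mu = 2.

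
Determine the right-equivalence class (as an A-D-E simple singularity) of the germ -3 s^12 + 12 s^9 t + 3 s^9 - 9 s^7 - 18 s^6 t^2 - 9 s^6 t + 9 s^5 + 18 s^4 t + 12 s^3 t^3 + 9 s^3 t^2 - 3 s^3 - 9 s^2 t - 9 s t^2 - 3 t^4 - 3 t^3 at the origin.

E_6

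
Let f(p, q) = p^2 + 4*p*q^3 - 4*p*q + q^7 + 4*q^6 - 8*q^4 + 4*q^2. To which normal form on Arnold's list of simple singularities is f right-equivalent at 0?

A_{6}

The Hessian of f at 0 has rank 1. Corank 1: A-series; mu = 6 gives A_6.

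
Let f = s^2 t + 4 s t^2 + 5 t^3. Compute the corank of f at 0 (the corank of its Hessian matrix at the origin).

2

Hessian at 0 has rank 0.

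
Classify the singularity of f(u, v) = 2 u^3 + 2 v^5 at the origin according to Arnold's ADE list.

The Hessian of f at 0 is [[0, 0], [0, 0]] with rank 0, so corank 2. A Groebner basis of the Jacobian ideal J(f) in C{u,v} is {v^4, u^2}; counting standard monomials gives mu = 8. Corank 2; j^3 = 2*u^3 is a perfect cube, so E-series; the 5-jet and mu = 8 give E_8.

E_{8}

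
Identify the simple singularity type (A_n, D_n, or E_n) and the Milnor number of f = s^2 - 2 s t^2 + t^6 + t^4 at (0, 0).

Type A_{5}, Milnor number mu = 5.

The Hessian of f at 0 is [[2, 0], [0, 0]] with rank 1, so corank 1. A Groebner basis of the Jacobian ideal J(f) in C{s,t} is {s^3, s^2*t, -s + t^2}; counting standard monomials gives mu = 5. Corank 1: A-series; mu = 5 gives A_5.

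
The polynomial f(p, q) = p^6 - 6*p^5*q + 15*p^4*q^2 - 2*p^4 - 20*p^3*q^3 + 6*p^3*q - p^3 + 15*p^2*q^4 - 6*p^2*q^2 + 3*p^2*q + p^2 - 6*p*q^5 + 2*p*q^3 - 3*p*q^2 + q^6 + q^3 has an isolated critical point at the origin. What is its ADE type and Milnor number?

Type A2, Milnor number mu = 2.

The Hessian of f at 0 has rank 1. Corank 1: A-series; mu = 2 gives A_2.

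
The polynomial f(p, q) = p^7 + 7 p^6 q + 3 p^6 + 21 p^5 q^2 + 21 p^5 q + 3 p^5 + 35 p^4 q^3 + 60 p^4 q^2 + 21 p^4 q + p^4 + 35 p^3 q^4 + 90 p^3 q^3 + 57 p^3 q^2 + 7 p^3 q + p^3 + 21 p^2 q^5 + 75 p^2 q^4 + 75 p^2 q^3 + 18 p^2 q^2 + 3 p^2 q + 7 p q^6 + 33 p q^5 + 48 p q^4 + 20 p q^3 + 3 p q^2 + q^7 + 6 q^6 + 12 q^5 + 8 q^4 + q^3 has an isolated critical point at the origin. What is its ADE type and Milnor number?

The Hessian of f at 0 has rank 0. Corank 2; j^3 = (p + q)^3 is a perfect cube, so E-series; the 4-jet and mu = 7 give E_7.

Type E7, Milnor number mu = 7.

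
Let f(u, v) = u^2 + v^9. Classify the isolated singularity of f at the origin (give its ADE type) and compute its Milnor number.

Type A8, Milnor number mu = 8.

The Hessian of f at 0 has rank 1. Corank 1: A-series; mu = 8 gives A_8.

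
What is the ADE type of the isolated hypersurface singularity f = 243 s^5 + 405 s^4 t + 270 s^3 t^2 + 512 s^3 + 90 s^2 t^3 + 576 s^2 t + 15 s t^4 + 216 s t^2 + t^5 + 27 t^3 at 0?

The Hessian of f at 0 is [[0, 0], [0, 0]] with rank 0, so corank 2. A Groebner basis of the Jacobian ideal J(f) in C{s,t} is {t^5, s*t^3 + 35*t^4/96, s^2 + 3*s*t/4 + 9*t^2/64}; counting standard monomials gives mu = 8. Corank 2; j^3 = (8*s + 3*t)^3 is a perfect cube, so E-series; the 5-jet and mu = 8 give E_8.

E8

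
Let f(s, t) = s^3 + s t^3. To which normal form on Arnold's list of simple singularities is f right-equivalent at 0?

E_{7}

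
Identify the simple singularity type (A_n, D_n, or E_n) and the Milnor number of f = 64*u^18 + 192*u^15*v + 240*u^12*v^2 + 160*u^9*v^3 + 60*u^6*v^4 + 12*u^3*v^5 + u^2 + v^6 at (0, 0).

Type A_{5}, Milnor number mu = 5.

The Hessian of f at 0 is [[2, 0], [0, 0]] with rank 1, so corank 1. A Groebner basis of the Jacobian ideal J(f) in C{u,v} is {v^5, u}; counting standard monomials gives mu = 5. Corank 1: A-series; mu = 5 gives A_5.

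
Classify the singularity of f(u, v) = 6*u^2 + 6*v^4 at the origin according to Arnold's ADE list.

The Hessian of f at 0 is [[12, 0], [0, 0]] with rank 1, so corank 1. A Groebner basis of the Jacobian ideal J(f) in C{u,v} is {v^3, u}; counting standard monomials gives mu = 3. Corank 1: A-series; mu = 3 gives A_3.

A_{3}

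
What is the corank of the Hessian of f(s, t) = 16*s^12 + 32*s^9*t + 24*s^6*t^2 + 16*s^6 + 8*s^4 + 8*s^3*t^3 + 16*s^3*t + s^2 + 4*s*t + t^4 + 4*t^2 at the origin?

1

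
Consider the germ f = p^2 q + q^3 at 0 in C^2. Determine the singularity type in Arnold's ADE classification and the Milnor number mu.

Type D4, Milnor number mu = 4.

The Hessian of f at 0 is [[0, 0], [0, 0]] with rank 0, so corank 2. A Groebner basis of the Jacobian ideal J(f) in C{p,q} is {q^3, p^2 + 3*q^2, p*q}; counting standard monomials gives mu = 4. Corank 2; j^3 = q*(p^2 + q^2) splits into three distinct lines over C (the quadratic factor has nonzero discriminant), so D_4.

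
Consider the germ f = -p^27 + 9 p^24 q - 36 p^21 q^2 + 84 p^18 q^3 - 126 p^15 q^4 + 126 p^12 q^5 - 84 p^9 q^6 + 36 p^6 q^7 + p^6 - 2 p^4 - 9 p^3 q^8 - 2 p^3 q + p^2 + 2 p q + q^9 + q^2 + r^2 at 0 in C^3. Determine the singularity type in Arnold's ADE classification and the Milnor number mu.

Type A_{8}, Milnor number mu = 8.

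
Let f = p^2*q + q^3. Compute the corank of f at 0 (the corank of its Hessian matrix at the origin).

2

The Hessian at 0 is [[0, 0], [0, 0]] of rank 0; hence corank 2.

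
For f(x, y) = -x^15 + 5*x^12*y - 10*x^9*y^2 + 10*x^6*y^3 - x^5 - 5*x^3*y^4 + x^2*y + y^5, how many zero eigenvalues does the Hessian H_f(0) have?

2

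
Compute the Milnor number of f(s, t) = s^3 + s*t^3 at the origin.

The Hessian of f at 0 is [[0, 0], [0, 0]] with rank 0, so corank 2. A Groebner basis of the Jacobian ideal J(f) in C{s,t} is {s^3, s*t^2, 3*s^2 + t^3}; counting standard monomials gives mu = 7. Corank 2; j^3 = s^3 is a perfect cube, so E-series; the 4-jet and mu = 7 give E_7.

7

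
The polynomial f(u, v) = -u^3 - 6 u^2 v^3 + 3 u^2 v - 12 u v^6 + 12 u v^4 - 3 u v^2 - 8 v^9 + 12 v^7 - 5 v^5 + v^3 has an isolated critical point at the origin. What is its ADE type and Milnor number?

Type E_8, Milnor number mu = 8.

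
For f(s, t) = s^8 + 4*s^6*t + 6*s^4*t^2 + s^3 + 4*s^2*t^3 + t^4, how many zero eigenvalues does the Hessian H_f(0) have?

2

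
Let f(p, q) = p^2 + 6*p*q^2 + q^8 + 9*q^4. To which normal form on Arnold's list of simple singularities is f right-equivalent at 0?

A_7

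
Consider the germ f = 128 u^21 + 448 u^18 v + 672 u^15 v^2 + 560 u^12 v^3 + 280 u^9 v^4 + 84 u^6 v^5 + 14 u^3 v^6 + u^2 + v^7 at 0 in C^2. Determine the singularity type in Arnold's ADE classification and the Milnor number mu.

Type A6, Milnor number mu = 6.

The Hessian of f at 0 has rank 1. Corank 1: A-series; mu = 6 gives A_6.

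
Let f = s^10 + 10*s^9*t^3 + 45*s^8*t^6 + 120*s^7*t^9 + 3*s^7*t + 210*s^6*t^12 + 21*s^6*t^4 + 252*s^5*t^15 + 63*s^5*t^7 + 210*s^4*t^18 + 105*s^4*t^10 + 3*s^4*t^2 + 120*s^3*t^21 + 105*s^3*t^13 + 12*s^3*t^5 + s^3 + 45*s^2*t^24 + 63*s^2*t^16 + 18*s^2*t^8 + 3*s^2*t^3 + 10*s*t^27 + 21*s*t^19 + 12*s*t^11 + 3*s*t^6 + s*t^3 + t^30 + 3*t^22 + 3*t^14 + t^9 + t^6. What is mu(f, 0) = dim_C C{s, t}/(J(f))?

The Hessian of f at 0 has rank 0. Corank 2; j^3 = s^3 is a perfect cube, so E-series; the 4-jet and mu = 7 give E_7.

7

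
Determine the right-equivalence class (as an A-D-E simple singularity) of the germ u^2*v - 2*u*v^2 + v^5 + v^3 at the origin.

The Hessian of f at 0 is [[0, 0], [0, 0]] with rank 0, so corank 2. A Groebner basis of the Jacobian ideal J(f) in C{u,v} is {u^2/5 + v^4 - v^2/5, u^3 - v^3, u*v - v^2}; counting standard monomials gives mu = 6. Corank 2; j^3 = v*(u - v)^2 has shape L^2 M (L != M), so D-series; mu = 6 gives D_6.

D_{6}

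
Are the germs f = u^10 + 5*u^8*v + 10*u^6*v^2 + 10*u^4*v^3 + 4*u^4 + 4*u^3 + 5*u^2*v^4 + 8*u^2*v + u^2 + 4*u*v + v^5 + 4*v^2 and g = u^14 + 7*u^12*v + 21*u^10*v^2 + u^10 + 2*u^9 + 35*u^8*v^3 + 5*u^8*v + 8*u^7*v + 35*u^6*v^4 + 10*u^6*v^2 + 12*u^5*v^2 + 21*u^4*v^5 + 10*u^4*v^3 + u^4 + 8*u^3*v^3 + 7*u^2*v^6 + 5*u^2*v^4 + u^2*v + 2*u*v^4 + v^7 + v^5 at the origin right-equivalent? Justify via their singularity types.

No.

The Hessian of f at 0 is [[2, 4], [4, 8]] with rank 1, so corank 1. A Groebner basis of the Jacobian ideal J(f) in C{u,v} is {u/64 + v^3 + v^2/8 + v/32, u^2 + u/2 + v, u*v - u/8 + v^2 - v/4}; counting standard monomials gives mu = 4. Corank 1: A-series; mu = 4 gives A_4. The Hessian of g at 0 is [[0, 0], [0, 0]] with rank 0, so corank 2. A Groebner basis of the Jacobian ideal J(g) in C{u,v} is {u*v + v^4, u*v^2, u^2 - 5*u*v}; counting standard monomials gives mu = 6. Corank 2; j^3 = u^2*v has shape L^2 M (L != M), so D-series; mu = 6 gives D_6. f is A_4 but g is D_6, hence not right-equivalent.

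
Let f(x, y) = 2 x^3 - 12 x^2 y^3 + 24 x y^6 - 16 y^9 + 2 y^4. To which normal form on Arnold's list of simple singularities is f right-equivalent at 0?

The Hessian of f at 0 is [[0, 0], [0, 0]] with rank 0, so corank 2. A Groebner basis of the Jacobian ideal J(f) in C{x,y} is {y^3, x^2}; counting standard monomials gives mu = 6. Corank 2; j^3 = 2*x^3 is a perfect cube, so E-series; the 4-jet and mu = 6 give E_6.

E6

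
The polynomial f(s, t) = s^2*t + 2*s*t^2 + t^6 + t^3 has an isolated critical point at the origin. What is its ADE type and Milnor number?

Type D7, Milnor number mu = 7.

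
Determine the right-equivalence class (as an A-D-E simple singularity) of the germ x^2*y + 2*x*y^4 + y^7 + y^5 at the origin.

The Hessian of f at 0 has rank 0. Corank 2; j^3 = x^2*y has shape L^2 M (L != M), so D-series; mu = 6 gives D_6.

D_6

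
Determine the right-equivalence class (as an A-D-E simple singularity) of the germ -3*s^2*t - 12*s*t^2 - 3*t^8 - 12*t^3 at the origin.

The Hessian of f at 0 has rank 0. Corank 2; j^3 = -3*t*(s + 2*t)^2 has shape L^2 M (L != M), so D-series; mu = 9 gives D_9.

D_{9}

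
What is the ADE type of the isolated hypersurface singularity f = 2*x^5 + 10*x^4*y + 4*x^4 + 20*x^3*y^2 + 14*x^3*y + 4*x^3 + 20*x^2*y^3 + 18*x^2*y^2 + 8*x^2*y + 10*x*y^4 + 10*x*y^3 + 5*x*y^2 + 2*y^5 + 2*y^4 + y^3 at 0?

D_{6}

The Hessian of f at 0 has rank 0. Corank 2; j^3 = (x + y)*(2*x + y)^2 has shape L^2 M (L != M), so D-series; mu = 6 gives D_6.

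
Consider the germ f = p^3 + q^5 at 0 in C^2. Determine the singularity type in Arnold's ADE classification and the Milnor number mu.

Type E_{8}, Milnor number mu = 8.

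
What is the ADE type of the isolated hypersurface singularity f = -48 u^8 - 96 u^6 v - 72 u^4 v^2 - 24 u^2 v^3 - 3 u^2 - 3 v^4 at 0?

A_3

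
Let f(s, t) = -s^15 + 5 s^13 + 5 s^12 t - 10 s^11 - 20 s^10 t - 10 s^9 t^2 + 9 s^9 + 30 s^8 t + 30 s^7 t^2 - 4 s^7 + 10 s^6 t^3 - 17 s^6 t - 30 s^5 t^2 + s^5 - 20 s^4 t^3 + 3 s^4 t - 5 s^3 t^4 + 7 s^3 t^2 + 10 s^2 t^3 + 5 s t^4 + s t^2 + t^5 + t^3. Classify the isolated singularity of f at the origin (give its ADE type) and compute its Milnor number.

Type D_6, Milnor number mu = 6.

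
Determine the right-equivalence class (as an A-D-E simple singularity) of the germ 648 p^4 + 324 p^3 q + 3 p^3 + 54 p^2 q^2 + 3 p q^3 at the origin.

E7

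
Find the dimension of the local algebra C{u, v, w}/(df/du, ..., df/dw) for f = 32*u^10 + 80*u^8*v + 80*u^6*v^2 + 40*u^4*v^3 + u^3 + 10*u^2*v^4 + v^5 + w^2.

8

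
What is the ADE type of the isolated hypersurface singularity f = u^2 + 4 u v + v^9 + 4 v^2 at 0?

A8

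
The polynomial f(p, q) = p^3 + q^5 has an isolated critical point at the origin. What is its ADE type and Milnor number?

Type E8, Milnor number mu = 8.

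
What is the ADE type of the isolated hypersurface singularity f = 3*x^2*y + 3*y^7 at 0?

The Hessian of f at 0 is [[0, 0], [0, 0]] with rank 0, so corank 2. A Groebner basis of the Jacobian ideal J(f) in C{x,y} is {x^2/7 + y^6, x^3, x*y}; counting standard monomials gives mu = 8. Corank 2; j^3 = 3*x^2*y has shape L^2 M (L != M), so D-series; mu = 8 gives D_8.

D8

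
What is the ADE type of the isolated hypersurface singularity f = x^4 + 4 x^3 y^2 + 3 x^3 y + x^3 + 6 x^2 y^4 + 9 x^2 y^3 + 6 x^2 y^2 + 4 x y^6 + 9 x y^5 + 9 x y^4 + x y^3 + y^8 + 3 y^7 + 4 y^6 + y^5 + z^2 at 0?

E_{7}

The Hessian of f at 0 has rank 1. Corank 2; j^3 = x^3 is a perfect cube, so E-series; the 4-jet and mu = 7 give E_7.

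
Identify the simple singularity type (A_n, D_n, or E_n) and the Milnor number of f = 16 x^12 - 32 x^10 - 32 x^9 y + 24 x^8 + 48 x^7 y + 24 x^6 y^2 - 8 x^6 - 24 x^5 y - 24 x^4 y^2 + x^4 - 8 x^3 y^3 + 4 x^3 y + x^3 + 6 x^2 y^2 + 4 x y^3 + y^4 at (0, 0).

The Hessian of f at 0 is [[0, 0], [0, 0]] with rank 0, so corank 2. A Groebner basis of the Jacobian ideal J(f) in C{x,y} is {y^4, x*y^2 + y^3/3, x^2}; counting standard monomials gives mu = 6. Corank 2; j^3 = x^3 is a perfect cube, so E-series; the 4-jet and mu = 6 give E_6.

Type E_6, Milnor number mu = 6.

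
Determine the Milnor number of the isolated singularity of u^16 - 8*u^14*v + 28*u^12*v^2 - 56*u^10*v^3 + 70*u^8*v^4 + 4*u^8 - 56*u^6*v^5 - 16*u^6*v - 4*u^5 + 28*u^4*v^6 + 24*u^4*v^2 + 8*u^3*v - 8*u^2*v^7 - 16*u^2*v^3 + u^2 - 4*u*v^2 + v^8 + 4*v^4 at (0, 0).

7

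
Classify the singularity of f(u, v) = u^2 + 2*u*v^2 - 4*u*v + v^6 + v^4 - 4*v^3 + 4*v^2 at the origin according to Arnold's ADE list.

A_{5}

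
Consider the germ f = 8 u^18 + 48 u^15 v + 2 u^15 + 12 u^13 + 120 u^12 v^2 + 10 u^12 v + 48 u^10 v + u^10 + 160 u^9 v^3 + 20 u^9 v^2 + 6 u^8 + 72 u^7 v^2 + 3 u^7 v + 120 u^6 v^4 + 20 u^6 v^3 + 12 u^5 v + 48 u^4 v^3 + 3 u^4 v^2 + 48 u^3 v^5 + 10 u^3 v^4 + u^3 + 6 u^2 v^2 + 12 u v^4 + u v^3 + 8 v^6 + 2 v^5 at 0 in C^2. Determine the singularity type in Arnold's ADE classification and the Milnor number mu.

Type E7, Milnor number mu = 7.

The Hessian of f at 0 has rank 0. Corank 2; j^3 = u^3 is a perfect cube, so E-series; the 4-jet and mu = 7 give E_7.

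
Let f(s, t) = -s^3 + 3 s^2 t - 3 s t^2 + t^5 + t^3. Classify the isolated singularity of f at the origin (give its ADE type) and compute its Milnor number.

The Hessian of f at 0 has rank 0. Corank 2; j^3 = -(s - t)^3 is a perfect cube, so E-series; the 5-jet and mu = 8 give E_8.

Type E8, Milnor number mu = 8.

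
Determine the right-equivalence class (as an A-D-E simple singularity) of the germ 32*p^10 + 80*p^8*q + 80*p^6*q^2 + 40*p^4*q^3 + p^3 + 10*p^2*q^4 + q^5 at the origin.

The Hessian of f at 0 has rank 0. Corank 2; j^3 = p^3 is a perfect cube, so E-series; the 5-jet and mu = 8 give E_8.

E_{8}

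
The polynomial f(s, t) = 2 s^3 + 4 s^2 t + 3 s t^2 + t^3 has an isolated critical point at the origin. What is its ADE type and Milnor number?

The Hessian of f at 0 is [[0, 0], [0, 0]] with rank 0, so corank 2. A Groebner basis of the Jacobian ideal J(f) in C{s,t} is {t^3, s^2 - 3*t^2/2, s*t + 3*t^2/2}; counting standard monomials gives mu = 4. Corank 2; j^3 = (s + t)*(2*s^2 + 2*s*t + t^2) splits into three distinct lines over C (the quadratic factor has nonzero discriminant), so D_4.

Type D4, Milnor number mu = 4.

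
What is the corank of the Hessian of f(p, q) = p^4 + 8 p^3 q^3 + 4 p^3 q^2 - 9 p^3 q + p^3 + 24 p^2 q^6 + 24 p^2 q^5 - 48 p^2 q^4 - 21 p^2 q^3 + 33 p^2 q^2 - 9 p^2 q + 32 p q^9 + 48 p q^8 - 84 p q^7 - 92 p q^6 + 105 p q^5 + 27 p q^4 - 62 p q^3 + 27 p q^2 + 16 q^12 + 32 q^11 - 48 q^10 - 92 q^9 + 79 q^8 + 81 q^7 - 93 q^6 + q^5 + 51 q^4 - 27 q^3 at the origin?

2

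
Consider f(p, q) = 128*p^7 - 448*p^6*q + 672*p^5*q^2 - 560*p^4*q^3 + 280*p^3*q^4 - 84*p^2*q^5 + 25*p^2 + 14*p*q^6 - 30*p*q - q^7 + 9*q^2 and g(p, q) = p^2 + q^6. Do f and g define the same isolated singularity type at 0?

No.

The Hessian of f at 0 has rank 1. Corank 1: A-series; mu = 6 gives A_6. The Hessian of g at 0 has rank 1. Corank 1: A-series; mu = 5 gives A_5. f is A_6 but g is A_5, hence not right-equivalent.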